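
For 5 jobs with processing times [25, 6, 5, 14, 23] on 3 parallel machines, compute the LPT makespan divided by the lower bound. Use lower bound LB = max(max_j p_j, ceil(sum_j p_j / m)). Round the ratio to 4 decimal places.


LPT order: [25, 23, 14, 6, 5]
Machine loads after assignment: [25, 23, 25]
LPT makespan = 25
Lower bound = max(max_job, ceil(total/3)) = max(25, 25) = 25
Ratio = 25 / 25 = 1.0

1.0


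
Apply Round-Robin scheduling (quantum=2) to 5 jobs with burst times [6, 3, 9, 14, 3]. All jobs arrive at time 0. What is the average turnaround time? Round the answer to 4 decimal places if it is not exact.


Time quantum = 2
Execution trace:
  J1 runs 2 units, time = 2
  J2 runs 2 units, time = 4
  J3 runs 2 units, time = 6
  J4 runs 2 units, time = 8
  J5 runs 2 units, time = 10
  J1 runs 2 units, time = 12
  J2 runs 1 units, time = 13
  J3 runs 2 units, time = 15
  J4 runs 2 units, time = 17
  J5 runs 1 units, time = 18
  J1 runs 2 units, time = 20
  J3 runs 2 units, time = 22
  J4 runs 2 units, time = 24
  J3 runs 2 units, time = 26
  J4 runs 2 units, time = 28
  J3 runs 1 units, time = 29
  J4 runs 2 units, time = 31
  J4 runs 2 units, time = 33
  J4 runs 2 units, time = 35
Finish times: [20, 13, 29, 35, 18]
Average turnaround = 115/5 = 23.0

23.0


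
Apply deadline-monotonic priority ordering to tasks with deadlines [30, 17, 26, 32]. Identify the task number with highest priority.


Sort tasks by relative deadline (ascending):
  Task 2: deadline = 17
  Task 3: deadline = 26
  Task 1: deadline = 30
  Task 4: deadline = 32
Priority order (highest first): [2, 3, 1, 4]
Highest priority task = 2

2


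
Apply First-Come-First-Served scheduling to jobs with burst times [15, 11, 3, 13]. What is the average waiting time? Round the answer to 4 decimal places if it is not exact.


FCFS order (as given): [15, 11, 3, 13]
Waiting times:
  Job 1: wait = 0
  Job 2: wait = 15
  Job 3: wait = 26
  Job 4: wait = 29
Sum of waiting times = 70
Average waiting time = 70/4 = 17.5

17.5


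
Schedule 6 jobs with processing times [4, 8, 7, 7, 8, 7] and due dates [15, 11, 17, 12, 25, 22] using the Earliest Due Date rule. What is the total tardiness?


Sort by due date (EDD order): [(8, 11), (7, 12), (4, 15), (7, 17), (7, 22), (8, 25)]
Compute completion times and tardiness:
  Job 1: p=8, d=11, C=8, tardiness=max(0,8-11)=0
  Job 2: p=7, d=12, C=15, tardiness=max(0,15-12)=3
  Job 3: p=4, d=15, C=19, tardiness=max(0,19-15)=4
  Job 4: p=7, d=17, C=26, tardiness=max(0,26-17)=9
  Job 5: p=7, d=22, C=33, tardiness=max(0,33-22)=11
  Job 6: p=8, d=25, C=41, tardiness=max(0,41-25)=16
Total tardiness = 43

43


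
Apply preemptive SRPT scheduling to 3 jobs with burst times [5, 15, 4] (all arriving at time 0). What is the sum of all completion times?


Since all jobs arrive at t=0, SRPT equals SPT ordering.
SPT order: [4, 5, 15]
Completion times:
  Job 1: p=4, C=4
  Job 2: p=5, C=9
  Job 3: p=15, C=24
Total completion time = 4 + 9 + 24 = 37

37


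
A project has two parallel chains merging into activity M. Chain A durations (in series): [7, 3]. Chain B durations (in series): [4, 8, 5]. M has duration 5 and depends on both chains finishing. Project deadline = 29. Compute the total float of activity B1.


Forward pass: ES(B1) = sum of predecessors on chain B = 0
EF = ES + duration = 0 + 4 = 4
Backward pass: LF(M) = deadline = 29; LS(M) = 29 - 5 = 24
LF(B1) = LS(M) - sum(successors on chain B) = 24 - 13 = 11
LS = LF - duration = 11 - 4 = 7
Total float = LS - ES = 7 - 0 = 7

7


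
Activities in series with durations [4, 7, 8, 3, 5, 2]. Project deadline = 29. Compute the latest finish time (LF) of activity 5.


LF(activity 5) = deadline - sum of successor durations
Successors: activities 6 through 6 with durations [2]
Sum of successor durations = 2
LF = 29 - 2 = 27

27


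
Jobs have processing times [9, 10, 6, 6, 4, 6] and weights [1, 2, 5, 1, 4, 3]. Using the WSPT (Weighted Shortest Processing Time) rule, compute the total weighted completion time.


Compute p/w ratios and sort ascending (WSPT): [(4, 4), (6, 5), (6, 3), (10, 2), (6, 1), (9, 1)]
Compute weighted completion times:
  Job (p=4,w=4): C=4, w*C=4*4=16
  Job (p=6,w=5): C=10, w*C=5*10=50
  Job (p=6,w=3): C=16, w*C=3*16=48
  Job (p=10,w=2): C=26, w*C=2*26=52
  Job (p=6,w=1): C=32, w*C=1*32=32
  Job (p=9,w=1): C=41, w*C=1*41=41
Total weighted completion time = 239

239


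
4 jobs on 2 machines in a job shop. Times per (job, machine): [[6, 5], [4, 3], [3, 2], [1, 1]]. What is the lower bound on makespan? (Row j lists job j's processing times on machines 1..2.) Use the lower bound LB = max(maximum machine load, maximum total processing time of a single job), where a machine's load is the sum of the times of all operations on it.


Machine loads:
  Machine 1: 6 + 4 + 3 + 1 = 14
  Machine 2: 5 + 3 + 2 + 1 = 11
Max machine load = 14
Job totals:
  Job 1: 11
  Job 2: 7
  Job 3: 5
  Job 4: 2
Max job total = 11
Lower bound = max(14, 11) = 14

14


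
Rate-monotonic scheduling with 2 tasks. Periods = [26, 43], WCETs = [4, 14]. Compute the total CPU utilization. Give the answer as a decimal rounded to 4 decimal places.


Compute individual utilizations (exact fractions):
  Task 1: C/T = 4/26 = 2/13 (approx. 0.1538)
  Task 2: C/T = 14/43 (approx. 0.3256)
Total utilization U = 2/13 + 14/43 = 268/559
Rounded to 4 decimal places: U = 0.4794
RM (Liu & Layland) bound for 2 tasks = 0.828427; compare with U = 268/559 (approx. 0.479428)
U <= bound, so schedulable by RM sufficient condition.

0.4794


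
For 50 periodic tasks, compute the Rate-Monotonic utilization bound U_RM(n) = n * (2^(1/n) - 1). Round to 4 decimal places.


Compute 2^(1/50) = 1.0139594798
Subtract 1: 1.0139594798 - 1 = 0.0139594798
Multiply by n: 50 * 0.0139594798 = 0.6979739900
Round to 4 dp: 0.6980

0.6980


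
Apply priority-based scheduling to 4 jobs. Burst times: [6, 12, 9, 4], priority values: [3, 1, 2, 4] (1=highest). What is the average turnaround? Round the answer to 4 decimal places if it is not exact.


Sort by priority (ascending = highest first):
Order: [(1, 12), (2, 9), (3, 6), (4, 4)]
Completion times:
  Priority 1, burst=12, C=12
  Priority 2, burst=9, C=21
  Priority 3, burst=6, C=27
  Priority 4, burst=4, C=31
Average turnaround = 91/4 = 22.75

22.75


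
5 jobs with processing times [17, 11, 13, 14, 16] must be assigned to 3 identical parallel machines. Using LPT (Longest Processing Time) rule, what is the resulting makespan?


Sort jobs in decreasing order (LPT): [17, 16, 14, 13, 11]
Assign each job to the least loaded machine:
  Machine 1: jobs [17], load = 17
  Machine 2: jobs [16, 11], load = 27
  Machine 3: jobs [14, 13], load = 27
Makespan = max load = 27

27


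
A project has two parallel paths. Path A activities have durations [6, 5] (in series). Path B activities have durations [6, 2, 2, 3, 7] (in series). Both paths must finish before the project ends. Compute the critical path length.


Path A total = 6 + 5 = 11
Path B total = 6 + 2 + 2 + 3 + 7 = 20
Critical path = longest path = max(11, 20) = 20

20


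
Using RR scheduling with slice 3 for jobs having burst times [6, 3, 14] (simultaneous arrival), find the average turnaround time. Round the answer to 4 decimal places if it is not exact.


Time quantum = 3
Execution trace:
  J1 runs 3 units, time = 3
  J2 runs 3 units, time = 6
  J3 runs 3 units, time = 9
  J1 runs 3 units, time = 12
  J3 runs 3 units, time = 15
  J3 runs 3 units, time = 18
  J3 runs 3 units, time = 21
  J3 runs 2 units, time = 23
Finish times: [12, 6, 23]
Average turnaround = 41/3 = 13.6667

13.6667


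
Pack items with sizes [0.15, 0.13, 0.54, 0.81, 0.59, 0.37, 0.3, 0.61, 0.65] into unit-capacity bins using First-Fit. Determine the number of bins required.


Place items sequentially using First-Fit:
  Item 0.15 -> new Bin 1
  Item 0.13 -> Bin 1 (now 0.28)
  Item 0.54 -> Bin 1 (now 0.82)
  Item 0.81 -> new Bin 2
  Item 0.59 -> new Bin 3
  Item 0.37 -> Bin 3 (now 0.96)
  Item 0.3 -> new Bin 4
  Item 0.61 -> Bin 4 (now 0.91)
  Item 0.65 -> new Bin 5
Total bins used = 5

5


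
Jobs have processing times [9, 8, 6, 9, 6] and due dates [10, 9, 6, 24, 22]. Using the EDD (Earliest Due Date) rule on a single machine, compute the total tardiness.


Sort by due date (EDD order): [(6, 6), (8, 9), (9, 10), (6, 22), (9, 24)]
Compute completion times and tardiness:
  Job 1: p=6, d=6, C=6, tardiness=max(0,6-6)=0
  Job 2: p=8, d=9, C=14, tardiness=max(0,14-9)=5
  Job 3: p=9, d=10, C=23, tardiness=max(0,23-10)=13
  Job 4: p=6, d=22, C=29, tardiness=max(0,29-22)=7
  Job 5: p=9, d=24, C=38, tardiness=max(0,38-24)=14
Total tardiness = 39

39


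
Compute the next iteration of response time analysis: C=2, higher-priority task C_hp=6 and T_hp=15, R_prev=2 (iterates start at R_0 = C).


R_next = C + ceil(R_prev / T_hp) * C_hp
ceil(2 / 15) = ceil(0.1333) = 1
Interference = 1 * 6 = 6
R_next = 2 + 6 = 8

8


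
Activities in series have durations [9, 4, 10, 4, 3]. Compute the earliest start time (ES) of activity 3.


Activity 3 starts after activities 1 through 2 complete.
Predecessor durations: [9, 4]
ES = 9 + 4 = 13

13


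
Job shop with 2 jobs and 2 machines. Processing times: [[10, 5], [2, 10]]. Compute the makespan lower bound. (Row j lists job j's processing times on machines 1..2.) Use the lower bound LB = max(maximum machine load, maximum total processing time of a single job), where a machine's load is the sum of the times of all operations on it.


Machine loads:
  Machine 1: 10 + 2 = 12
  Machine 2: 5 + 10 = 15
Max machine load = 15
Job totals:
  Job 1: 15
  Job 2: 12
Max job total = 15
Lower bound = max(15, 15) = 15

15


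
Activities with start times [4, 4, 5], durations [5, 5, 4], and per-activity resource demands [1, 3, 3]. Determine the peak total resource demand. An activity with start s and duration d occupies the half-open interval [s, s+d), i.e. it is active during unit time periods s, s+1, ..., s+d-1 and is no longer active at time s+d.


Each activity i is active on [start_i, start_i + duration_i).
Compute total resource usage per time slot:
  t=0: active resources = [], total = 0
  t=1: active resources = [], total = 0
  t=2: active resources = [], total = 0
  t=3: active resources = [], total = 0
  t=4: active resources = [1, 3], total = 4
  t=5: active resources = [1, 3, 3], total = 7
  t=6: active resources = [1, 3, 3], total = 7
  t=7: active resources = [1, 3, 3], total = 7
  t=8: active resources = [1, 3, 3], total = 7
Peak resource demand = 7

7


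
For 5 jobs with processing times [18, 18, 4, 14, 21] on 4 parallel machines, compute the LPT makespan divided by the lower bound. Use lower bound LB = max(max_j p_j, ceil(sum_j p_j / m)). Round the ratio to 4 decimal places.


LPT order: [21, 18, 18, 14, 4]
Machine loads after assignment: [21, 18, 18, 18]
LPT makespan = 21
Lower bound = max(max_job, ceil(total/4)) = max(21, 19) = 21
Ratio = 21 / 21 = 1.0

1.0


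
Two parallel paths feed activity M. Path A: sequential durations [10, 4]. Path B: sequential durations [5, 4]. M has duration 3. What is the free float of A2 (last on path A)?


ES(A2) = sum of predecessors on chain A = 10
EF(A2) = ES + duration = 10 + 4 = 14
Successor of A2 is M. ES(M) = max(sum(A), sum(B)) = max(14, 9) = 14
Free float = ES(successor) - EF(current) = 14 - 14 = 0

0


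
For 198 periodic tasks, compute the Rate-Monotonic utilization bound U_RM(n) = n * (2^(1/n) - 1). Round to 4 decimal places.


Compute 2^(1/198) = 1.0035068781
Subtract 1: 1.0035068781 - 1 = 0.0035068781
Multiply by n: 198 * 0.0035068781 = 0.6943618638
Round to 4 dp: 0.6944

0.6944


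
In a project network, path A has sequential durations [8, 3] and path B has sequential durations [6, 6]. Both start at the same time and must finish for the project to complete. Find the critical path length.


Path A total = 8 + 3 = 11
Path B total = 6 + 6 = 12
Critical path = longest path = max(11, 12) = 12

12


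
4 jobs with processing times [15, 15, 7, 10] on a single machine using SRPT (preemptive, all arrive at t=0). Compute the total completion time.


Since all jobs arrive at t=0, SRPT equals SPT ordering.
SPT order: [7, 10, 15, 15]
Completion times:
  Job 1: p=7, C=7
  Job 2: p=10, C=17
  Job 3: p=15, C=32
  Job 4: p=15, C=47
Total completion time = 7 + 17 + 32 + 47 = 103

103


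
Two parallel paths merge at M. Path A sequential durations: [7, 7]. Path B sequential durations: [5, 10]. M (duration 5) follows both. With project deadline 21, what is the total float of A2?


Forward pass: ES(A2) = sum of predecessors on chain A = 7
EF = ES + duration = 7 + 7 = 14
Backward pass: LF(M) = deadline = 21; LS(M) = 21 - 5 = 16
LF(A2) = LS(M) - sum(successors on chain A) = 16 - 0 = 16
LS = LF - duration = 16 - 7 = 9
Total float = LS - ES = 9 - 7 = 2

2


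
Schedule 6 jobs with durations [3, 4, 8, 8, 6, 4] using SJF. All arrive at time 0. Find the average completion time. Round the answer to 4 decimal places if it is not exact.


SJF order (ascending): [3, 4, 4, 6, 8, 8]
Completion times:
  Job 1: burst=3, C=3
  Job 2: burst=4, C=7
  Job 3: burst=4, C=11
  Job 4: burst=6, C=17
  Job 5: burst=8, C=25
  Job 6: burst=8, C=33
Average completion = 96/6 = 16.0

16.0


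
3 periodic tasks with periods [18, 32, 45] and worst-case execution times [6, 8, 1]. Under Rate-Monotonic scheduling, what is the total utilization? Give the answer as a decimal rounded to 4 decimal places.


Compute individual utilizations (exact fractions):
  Task 1: C/T = 6/18 = 1/3 (approx. 0.3333)
  Task 2: C/T = 8/32 = 1/4 (approx. 0.25)
  Task 3: C/T = 1/45 (approx. 0.0222)
Total utilization U = 1/3 + 1/4 + 1/45 = 109/180
Rounded to 4 decimal places: U = 0.6056
RM (Liu & Layland) bound for 3 tasks = 0.779763; compare with U = 109/180 (approx. 0.605556)
U <= bound, so schedulable by RM sufficient condition.

0.6056


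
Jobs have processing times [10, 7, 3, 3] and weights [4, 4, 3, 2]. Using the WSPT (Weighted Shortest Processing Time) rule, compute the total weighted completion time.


Compute p/w ratios and sort ascending (WSPT): [(3, 3), (3, 2), (7, 4), (10, 4)]
Compute weighted completion times:
  Job (p=3,w=3): C=3, w*C=3*3=9
  Job (p=3,w=2): C=6, w*C=2*6=12
  Job (p=7,w=4): C=13, w*C=4*13=52
  Job (p=10,w=4): C=23, w*C=4*23=92
Total weighted completion time = 165

165


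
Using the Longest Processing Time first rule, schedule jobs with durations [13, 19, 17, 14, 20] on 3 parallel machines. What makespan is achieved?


Sort jobs in decreasing order (LPT): [20, 19, 17, 14, 13]
Assign each job to the least loaded machine:
  Machine 1: jobs [20], load = 20
  Machine 2: jobs [19, 13], load = 32
  Machine 3: jobs [17, 14], load = 31
Makespan = max load = 32

32


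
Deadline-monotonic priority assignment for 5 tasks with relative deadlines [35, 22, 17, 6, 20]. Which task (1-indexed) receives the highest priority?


Sort tasks by relative deadline (ascending):
  Task 4: deadline = 6
  Task 3: deadline = 17
  Task 5: deadline = 20
  Task 2: deadline = 22
  Task 1: deadline = 35
Priority order (highest first): [4, 3, 5, 2, 1]
Highest priority task = 4

4


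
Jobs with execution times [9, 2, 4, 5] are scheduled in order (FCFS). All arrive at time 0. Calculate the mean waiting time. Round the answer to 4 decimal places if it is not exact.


FCFS order (as given): [9, 2, 4, 5]
Waiting times:
  Job 1: wait = 0
  Job 2: wait = 9
  Job 3: wait = 11
  Job 4: wait = 15
Sum of waiting times = 35
Average waiting time = 35/4 = 8.75

8.75


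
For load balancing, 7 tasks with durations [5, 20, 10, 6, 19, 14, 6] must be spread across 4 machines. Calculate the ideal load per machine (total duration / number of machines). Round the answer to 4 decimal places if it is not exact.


Total processing time = 5 + 20 + 10 + 6 + 19 + 14 + 6 = 80
Number of machines = 4
Ideal balanced load = 80 / 4 = 20.0

20.0


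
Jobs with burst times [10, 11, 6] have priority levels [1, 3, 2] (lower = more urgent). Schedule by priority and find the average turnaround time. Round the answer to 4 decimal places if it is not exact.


Sort by priority (ascending = highest first):
Order: [(1, 10), (2, 6), (3, 11)]
Completion times:
  Priority 1, burst=10, C=10
  Priority 2, burst=6, C=16
  Priority 3, burst=11, C=27
Average turnaround = 53/3 = 17.6667

17.6667


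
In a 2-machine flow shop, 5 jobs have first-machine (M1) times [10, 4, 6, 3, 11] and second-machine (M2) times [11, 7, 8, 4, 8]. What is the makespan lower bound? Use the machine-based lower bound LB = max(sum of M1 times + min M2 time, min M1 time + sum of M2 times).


LB1 = sum(M1 times) + min(M2 times) = 34 + 4 = 38
LB2 = min(M1 times) + sum(M2 times) = 3 + 38 = 41
Lower bound = max(LB1, LB2) = max(38, 41) = 41

41


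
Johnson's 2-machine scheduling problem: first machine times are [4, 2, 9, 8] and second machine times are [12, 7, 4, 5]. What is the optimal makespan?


Apply Johnson's rule:
  Group 1 (a <= b): [(2, 2, 7), (1, 4, 12)]
  Group 2 (a > b): [(4, 8, 5), (3, 9, 4)]
Optimal job order: [2, 1, 4, 3]
Schedule:
  Job 2: M1 done at 2, M2 done at 9
  Job 1: M1 done at 6, M2 done at 21
  Job 4: M1 done at 14, M2 done at 26
  Job 3: M1 done at 23, M2 done at 30
Makespan = 30

30


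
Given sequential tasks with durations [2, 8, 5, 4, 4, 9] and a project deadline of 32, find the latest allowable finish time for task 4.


LF(activity 4) = deadline - sum of successor durations
Successors: activities 5 through 6 with durations [4, 9]
Sum of successor durations = 13
LF = 32 - 13 = 19

19


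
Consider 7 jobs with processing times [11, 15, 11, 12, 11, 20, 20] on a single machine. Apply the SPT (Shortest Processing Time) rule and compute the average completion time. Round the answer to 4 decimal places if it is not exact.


Sort jobs by processing time (SPT order): [11, 11, 11, 12, 15, 20, 20]
Compute completion times sequentially:
  Job 1: processing = 11, completes at 11
  Job 2: processing = 11, completes at 22
  Job 3: processing = 11, completes at 33
  Job 4: processing = 12, completes at 45
  Job 5: processing = 15, completes at 60
  Job 6: processing = 20, completes at 80
  Job 7: processing = 20, completes at 100
Sum of completion times = 351
Average completion time = 351/7 = 50.1429

50.1429


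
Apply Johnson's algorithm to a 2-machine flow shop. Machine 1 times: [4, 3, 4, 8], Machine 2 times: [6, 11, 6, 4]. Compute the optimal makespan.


Apply Johnson's rule:
  Group 1 (a <= b): [(2, 3, 11), (1, 4, 6), (3, 4, 6)]
  Group 2 (a > b): [(4, 8, 4)]
Optimal job order: [2, 1, 3, 4]
Schedule:
  Job 2: M1 done at 3, M2 done at 14
  Job 1: M1 done at 7, M2 done at 20
  Job 3: M1 done at 11, M2 done at 26
  Job 4: M1 done at 19, M2 done at 30
Makespan = 30

30


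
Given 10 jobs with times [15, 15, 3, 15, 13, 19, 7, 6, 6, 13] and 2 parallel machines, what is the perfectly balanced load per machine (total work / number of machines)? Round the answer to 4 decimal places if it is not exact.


Total processing time = 15 + 15 + 3 + 15 + 13 + 19 + 7 + 6 + 6 + 13 = 112
Number of machines = 2
Ideal balanced load = 112 / 2 = 56.0

56.0


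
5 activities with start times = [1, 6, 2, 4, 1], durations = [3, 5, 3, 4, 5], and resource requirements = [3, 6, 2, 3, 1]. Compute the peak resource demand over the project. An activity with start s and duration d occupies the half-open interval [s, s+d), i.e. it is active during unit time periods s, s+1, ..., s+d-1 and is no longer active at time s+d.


Each activity i is active on [start_i, start_i + duration_i).
Compute total resource usage per time slot:
  t=0: active resources = [], total = 0
  t=1: active resources = [3, 1], total = 4
  t=2: active resources = [3, 2, 1], total = 6
  t=3: active resources = [3, 2, 1], total = 6
  t=4: active resources = [2, 3, 1], total = 6
  t=5: active resources = [3, 1], total = 4
  t=6: active resources = [6, 3], total = 9
  t=7: active resources = [6, 3], total = 9
  t=8: active resources = [6], total = 6
  t=9: active resources = [6], total = 6
  t=10: active resources = [6], total = 6
Peak resource demand = 9

9


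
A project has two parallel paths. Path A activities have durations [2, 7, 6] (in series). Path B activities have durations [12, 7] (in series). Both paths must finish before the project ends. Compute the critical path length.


Path A total = 2 + 7 + 6 = 15
Path B total = 12 + 7 = 19
Critical path = longest path = max(15, 19) = 19

19


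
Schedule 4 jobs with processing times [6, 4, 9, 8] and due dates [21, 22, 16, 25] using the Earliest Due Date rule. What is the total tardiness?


Sort by due date (EDD order): [(9, 16), (6, 21), (4, 22), (8, 25)]
Compute completion times and tardiness:
  Job 1: p=9, d=16, C=9, tardiness=max(0,9-16)=0
  Job 2: p=6, d=21, C=15, tardiness=max(0,15-21)=0
  Job 3: p=4, d=22, C=19, tardiness=max(0,19-22)=0
  Job 4: p=8, d=25, C=27, tardiness=max(0,27-25)=2
Total tardiness = 2

2


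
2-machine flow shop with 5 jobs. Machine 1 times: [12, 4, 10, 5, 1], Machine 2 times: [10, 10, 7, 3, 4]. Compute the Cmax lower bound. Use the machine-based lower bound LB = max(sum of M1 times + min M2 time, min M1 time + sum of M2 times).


LB1 = sum(M1 times) + min(M2 times) = 32 + 3 = 35
LB2 = min(M1 times) + sum(M2 times) = 1 + 34 = 35
Lower bound = max(LB1, LB2) = max(35, 35) = 35

35


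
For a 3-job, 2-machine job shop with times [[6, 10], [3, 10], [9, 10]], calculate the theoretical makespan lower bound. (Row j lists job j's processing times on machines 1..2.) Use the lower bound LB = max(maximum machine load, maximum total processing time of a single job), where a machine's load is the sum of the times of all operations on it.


Machine loads:
  Machine 1: 6 + 3 + 9 = 18
  Machine 2: 10 + 10 + 10 = 30
Max machine load = 30
Job totals:
  Job 1: 16
  Job 2: 13
  Job 3: 19
Max job total = 19
Lower bound = max(30, 19) = 30

30


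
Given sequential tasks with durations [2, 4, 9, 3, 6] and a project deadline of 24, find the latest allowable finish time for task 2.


LF(activity 2) = deadline - sum of successor durations
Successors: activities 3 through 5 with durations [9, 3, 6]
Sum of successor durations = 18
LF = 24 - 18 = 6

6


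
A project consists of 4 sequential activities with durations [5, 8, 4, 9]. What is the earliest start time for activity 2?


Activity 2 starts after activities 1 through 1 complete.
Predecessor durations: [5]
ES = 5 = 5

5


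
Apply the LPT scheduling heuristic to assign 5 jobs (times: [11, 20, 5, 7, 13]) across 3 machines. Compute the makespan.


Sort jobs in decreasing order (LPT): [20, 13, 11, 7, 5]
Assign each job to the least loaded machine:
  Machine 1: jobs [20], load = 20
  Machine 2: jobs [13, 5], load = 18
  Machine 3: jobs [11, 7], load = 18
Makespan = max load = 20

20


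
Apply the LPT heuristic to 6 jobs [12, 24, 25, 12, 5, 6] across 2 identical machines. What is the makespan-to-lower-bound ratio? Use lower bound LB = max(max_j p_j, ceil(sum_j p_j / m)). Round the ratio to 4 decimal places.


LPT order: [25, 24, 12, 12, 6, 5]
Machine loads after assignment: [42, 42]
LPT makespan = 42
Lower bound = max(max_job, ceil(total/2)) = max(25, 42) = 42
Ratio = 42 / 42 = 1.0

1.0


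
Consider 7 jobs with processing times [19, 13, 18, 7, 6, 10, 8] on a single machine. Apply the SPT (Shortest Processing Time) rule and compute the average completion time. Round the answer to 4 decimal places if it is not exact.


Sort jobs by processing time (SPT order): [6, 7, 8, 10, 13, 18, 19]
Compute completion times sequentially:
  Job 1: processing = 6, completes at 6
  Job 2: processing = 7, completes at 13
  Job 3: processing = 8, completes at 21
  Job 4: processing = 10, completes at 31
  Job 5: processing = 13, completes at 44
  Job 6: processing = 18, completes at 62
  Job 7: processing = 19, completes at 81
Sum of completion times = 258
Average completion time = 258/7 = 36.8571

36.8571


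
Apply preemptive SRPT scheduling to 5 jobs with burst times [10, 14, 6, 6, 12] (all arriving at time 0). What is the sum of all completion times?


Since all jobs arrive at t=0, SRPT equals SPT ordering.
SPT order: [6, 6, 10, 12, 14]
Completion times:
  Job 1: p=6, C=6
  Job 2: p=6, C=12
  Job 3: p=10, C=22
  Job 4: p=12, C=34
  Job 5: p=14, C=48
Total completion time = 6 + 12 + 22 + 34 + 48 = 122

122


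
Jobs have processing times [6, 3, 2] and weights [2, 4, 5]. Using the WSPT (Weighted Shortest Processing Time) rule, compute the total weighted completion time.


Compute p/w ratios and sort ascending (WSPT): [(2, 5), (3, 4), (6, 2)]
Compute weighted completion times:
  Job (p=2,w=5): C=2, w*C=5*2=10
  Job (p=3,w=4): C=5, w*C=4*5=20
  Job (p=6,w=2): C=11, w*C=2*11=22
Total weighted completion time = 52

52


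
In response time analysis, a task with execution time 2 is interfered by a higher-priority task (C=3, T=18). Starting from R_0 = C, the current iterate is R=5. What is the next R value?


R_next = C + ceil(R_prev / T_hp) * C_hp
ceil(5 / 18) = ceil(0.2778) = 1
Interference = 1 * 3 = 3
R_next = 2 + 3 = 5
R_next = R_prev, so the iteration has converged (response time = 5).

5


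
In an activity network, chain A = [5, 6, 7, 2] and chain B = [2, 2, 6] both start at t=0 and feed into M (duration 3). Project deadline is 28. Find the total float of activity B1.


Forward pass: ES(B1) = sum of predecessors on chain B = 0
EF = ES + duration = 0 + 2 = 2
Backward pass: LF(M) = deadline = 28; LS(M) = 28 - 3 = 25
LF(B1) = LS(M) - sum(successors on chain B) = 25 - 8 = 17
LS = LF - duration = 17 - 2 = 15
Total float = LS - ES = 15 - 0 = 15

15


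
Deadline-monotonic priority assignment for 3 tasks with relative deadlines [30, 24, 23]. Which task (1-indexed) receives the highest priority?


Sort tasks by relative deadline (ascending):
  Task 3: deadline = 23
  Task 2: deadline = 24
  Task 1: deadline = 30
Priority order (highest first): [3, 2, 1]
Highest priority task = 3

3


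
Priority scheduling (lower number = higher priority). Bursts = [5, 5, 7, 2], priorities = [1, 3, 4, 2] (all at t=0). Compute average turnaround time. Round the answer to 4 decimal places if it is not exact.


Sort by priority (ascending = highest first):
Order: [(1, 5), (2, 2), (3, 5), (4, 7)]
Completion times:
  Priority 1, burst=5, C=5
  Priority 2, burst=2, C=7
  Priority 3, burst=5, C=12
  Priority 4, burst=7, C=19
Average turnaround = 43/4 = 10.75

10.75


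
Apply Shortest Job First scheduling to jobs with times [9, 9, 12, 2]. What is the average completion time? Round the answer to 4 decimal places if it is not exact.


SJF order (ascending): [2, 9, 9, 12]
Completion times:
  Job 1: burst=2, C=2
  Job 2: burst=9, C=11
  Job 3: burst=9, C=20
  Job 4: burst=12, C=32
Average completion = 65/4 = 16.25

16.25


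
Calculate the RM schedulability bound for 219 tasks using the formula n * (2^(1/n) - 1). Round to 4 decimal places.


Compute 2^(1/219) = 1.0031700697
Subtract 1: 1.0031700697 - 1 = 0.0031700697
Multiply by n: 219 * 0.0031700697 = 0.6942452643
Round to 4 dp: 0.6942

0.6942


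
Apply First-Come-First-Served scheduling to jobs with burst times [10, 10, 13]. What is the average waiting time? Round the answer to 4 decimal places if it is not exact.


FCFS order (as given): [10, 10, 13]
Waiting times:
  Job 1: wait = 0
  Job 2: wait = 10
  Job 3: wait = 20
Sum of waiting times = 30
Average waiting time = 30/3 = 10.0

10.0


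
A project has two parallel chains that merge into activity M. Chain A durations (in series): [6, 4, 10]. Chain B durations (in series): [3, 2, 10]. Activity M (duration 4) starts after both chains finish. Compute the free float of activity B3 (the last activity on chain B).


ES(B3) = sum of predecessors on chain B = 5
EF(B3) = ES + duration = 5 + 10 = 15
Successor of B3 is M. ES(M) = max(sum(A), sum(B)) = max(20, 15) = 20
Free float = ES(successor) - EF(current) = 20 - 15 = 5

5


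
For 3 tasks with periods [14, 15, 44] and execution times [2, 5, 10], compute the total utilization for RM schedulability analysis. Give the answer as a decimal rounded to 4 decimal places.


Compute individual utilizations (exact fractions):
  Task 1: C/T = 2/14 = 1/7 (approx. 0.1429)
  Task 2: C/T = 5/15 = 1/3 (approx. 0.3333)
  Task 3: C/T = 10/44 = 5/22 (approx. 0.2273)
Total utilization U = 1/7 + 1/3 + 5/22 = 325/462
Rounded to 4 decimal places: U = 0.7035
RM (Liu & Layland) bound for 3 tasks = 0.779763; compare with U = 325/462 (approx. 0.703463)
U <= bound, so schedulable by RM sufficient condition.

0.7035


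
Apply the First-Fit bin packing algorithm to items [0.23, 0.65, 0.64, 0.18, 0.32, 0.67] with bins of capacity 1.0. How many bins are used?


Place items sequentially using First-Fit:
  Item 0.23 -> new Bin 1
  Item 0.65 -> Bin 1 (now 0.88)
  Item 0.64 -> new Bin 2
  Item 0.18 -> Bin 2 (now 0.82)
  Item 0.32 -> new Bin 3
  Item 0.67 -> Bin 3 (now 0.99)
Total bins used = 3

3


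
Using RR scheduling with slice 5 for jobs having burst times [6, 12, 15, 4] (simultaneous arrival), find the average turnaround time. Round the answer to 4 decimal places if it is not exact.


Time quantum = 5
Execution trace:
  J1 runs 5 units, time = 5
  J2 runs 5 units, time = 10
  J3 runs 5 units, time = 15
  J4 runs 4 units, time = 19
  J1 runs 1 units, time = 20
  J2 runs 5 units, time = 25
  J3 runs 5 units, time = 30
  J2 runs 2 units, time = 32
  J3 runs 5 units, time = 37
Finish times: [20, 32, 37, 19]
Average turnaround = 108/4 = 27.0

27.0


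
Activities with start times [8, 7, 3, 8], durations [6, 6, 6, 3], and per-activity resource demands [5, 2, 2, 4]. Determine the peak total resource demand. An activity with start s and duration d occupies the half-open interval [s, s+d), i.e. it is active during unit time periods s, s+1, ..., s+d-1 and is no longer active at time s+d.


Each activity i is active on [start_i, start_i + duration_i).
Compute total resource usage per time slot:
  t=0: active resources = [], total = 0
  t=1: active resources = [], total = 0
  t=2: active resources = [], total = 0
  t=3: active resources = [2], total = 2
  t=4: active resources = [2], total = 2
  t=5: active resources = [2], total = 2
  t=6: active resources = [2], total = 2
  t=7: active resources = [2, 2], total = 4
  t=8: active resources = [5, 2, 2, 4], total = 13
  t=9: active resources = [5, 2, 4], total = 11
  t=10: active resources = [5, 2, 4], total = 11
  t=11: active resources = [5, 2], total = 7
  t=12: active resources = [5, 2], total = 7
  t=13: active resources = [5], total = 5
Peak resource demand = 13

13


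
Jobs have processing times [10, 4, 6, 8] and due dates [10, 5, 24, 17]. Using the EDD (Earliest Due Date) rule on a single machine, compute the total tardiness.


Sort by due date (EDD order): [(4, 5), (10, 10), (8, 17), (6, 24)]
Compute completion times and tardiness:
  Job 1: p=4, d=5, C=4, tardiness=max(0,4-5)=0
  Job 2: p=10, d=10, C=14, tardiness=max(0,14-10)=4
  Job 3: p=8, d=17, C=22, tardiness=max(0,22-17)=5
  Job 4: p=6, d=24, C=28, tardiness=max(0,28-24)=4
Total tardiness = 13

13


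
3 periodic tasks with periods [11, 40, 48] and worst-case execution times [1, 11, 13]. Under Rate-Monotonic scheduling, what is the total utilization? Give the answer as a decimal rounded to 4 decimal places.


Compute individual utilizations (exact fractions):
  Task 1: C/T = 1/11 (approx. 0.0909)
  Task 2: C/T = 11/40 (approx. 0.275)
  Task 3: C/T = 13/48 (approx. 0.2708)
Total utilization U = 1/11 + 11/40 + 13/48 = 1681/2640
Rounded to 4 decimal places: U = 0.6367
RM (Liu & Layland) bound for 3 tasks = 0.779763; compare with U = 1681/2640 (approx. 0.636742)
U <= bound, so schedulable by RM sufficient condition.

0.6367


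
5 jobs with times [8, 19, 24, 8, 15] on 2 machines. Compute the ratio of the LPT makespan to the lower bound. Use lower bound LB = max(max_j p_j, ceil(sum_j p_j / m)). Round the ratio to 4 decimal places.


LPT order: [24, 19, 15, 8, 8]
Machine loads after assignment: [40, 34]
LPT makespan = 40
Lower bound = max(max_job, ceil(total/2)) = max(24, 37) = 37
Ratio = 40 / 37 = 1.0811

1.0811


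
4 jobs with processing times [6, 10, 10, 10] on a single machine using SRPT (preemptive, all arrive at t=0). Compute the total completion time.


Since all jobs arrive at t=0, SRPT equals SPT ordering.
SPT order: [6, 10, 10, 10]
Completion times:
  Job 1: p=6, C=6
  Job 2: p=10, C=16
  Job 3: p=10, C=26
  Job 4: p=10, C=36
Total completion time = 6 + 16 + 26 + 36 = 84

84


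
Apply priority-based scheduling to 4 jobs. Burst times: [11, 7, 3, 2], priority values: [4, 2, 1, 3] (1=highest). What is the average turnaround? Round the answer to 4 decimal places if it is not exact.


Sort by priority (ascending = highest first):
Order: [(1, 3), (2, 7), (3, 2), (4, 11)]
Completion times:
  Priority 1, burst=3, C=3
  Priority 2, burst=7, C=10
  Priority 3, burst=2, C=12
  Priority 4, burst=11, C=23
Average turnaround = 48/4 = 12.0

12.0


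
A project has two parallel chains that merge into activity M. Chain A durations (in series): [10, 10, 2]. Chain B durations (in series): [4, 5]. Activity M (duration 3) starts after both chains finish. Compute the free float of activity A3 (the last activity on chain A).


ES(A3) = sum of predecessors on chain A = 20
EF(A3) = ES + duration = 20 + 2 = 22
Successor of A3 is M. ES(M) = max(sum(A), sum(B)) = max(22, 9) = 22
Free float = ES(successor) - EF(current) = 22 - 22 = 0

0


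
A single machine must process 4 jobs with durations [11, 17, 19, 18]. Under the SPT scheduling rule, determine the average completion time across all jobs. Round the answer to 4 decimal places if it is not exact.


Sort jobs by processing time (SPT order): [11, 17, 18, 19]
Compute completion times sequentially:
  Job 1: processing = 11, completes at 11
  Job 2: processing = 17, completes at 28
  Job 3: processing = 18, completes at 46
  Job 4: processing = 19, completes at 65
Sum of completion times = 150
Average completion time = 150/4 = 37.5

37.5


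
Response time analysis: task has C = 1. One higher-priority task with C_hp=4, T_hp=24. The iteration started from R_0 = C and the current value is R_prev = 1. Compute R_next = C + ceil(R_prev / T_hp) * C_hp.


R_next = C + ceil(R_prev / T_hp) * C_hp
ceil(1 / 24) = ceil(0.0417) = 1
Interference = 1 * 4 = 4
R_next = 1 + 4 = 5

5


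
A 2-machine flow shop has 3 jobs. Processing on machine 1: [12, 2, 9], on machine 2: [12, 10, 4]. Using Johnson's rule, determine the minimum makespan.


Apply Johnson's rule:
  Group 1 (a <= b): [(2, 2, 10), (1, 12, 12)]
  Group 2 (a > b): [(3, 9, 4)]
Optimal job order: [2, 1, 3]
Schedule:
  Job 2: M1 done at 2, M2 done at 12
  Job 1: M1 done at 14, M2 done at 26
  Job 3: M1 done at 23, M2 done at 30
Makespan = 30

30


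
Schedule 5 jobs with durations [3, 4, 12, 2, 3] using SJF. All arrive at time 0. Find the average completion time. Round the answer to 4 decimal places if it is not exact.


SJF order (ascending): [2, 3, 3, 4, 12]
Completion times:
  Job 1: burst=2, C=2
  Job 2: burst=3, C=5
  Job 3: burst=3, C=8
  Job 4: burst=4, C=12
  Job 5: burst=12, C=24
Average completion = 51/5 = 10.2

10.2


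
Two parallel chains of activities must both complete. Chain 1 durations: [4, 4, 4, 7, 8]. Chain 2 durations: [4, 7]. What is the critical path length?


Path A total = 4 + 4 + 4 + 7 + 8 = 27
Path B total = 4 + 7 = 11
Critical path = longest path = max(27, 11) = 27

27


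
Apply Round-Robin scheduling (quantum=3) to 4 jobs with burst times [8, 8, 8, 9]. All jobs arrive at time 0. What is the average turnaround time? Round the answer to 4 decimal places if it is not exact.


Time quantum = 3
Execution trace:
  J1 runs 3 units, time = 3
  J2 runs 3 units, time = 6
  J3 runs 3 units, time = 9
  J4 runs 3 units, time = 12
  J1 runs 3 units, time = 15
  J2 runs 3 units, time = 18
  J3 runs 3 units, time = 21
  J4 runs 3 units, time = 24
  J1 runs 2 units, time = 26
  J2 runs 2 units, time = 28
  J3 runs 2 units, time = 30
  J4 runs 3 units, time = 33
Finish times: [26, 28, 30, 33]
Average turnaround = 117/4 = 29.25

29.25


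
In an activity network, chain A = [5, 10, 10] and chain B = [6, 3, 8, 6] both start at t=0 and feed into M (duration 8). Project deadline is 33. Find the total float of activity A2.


Forward pass: ES(A2) = sum of predecessors on chain A = 5
EF = ES + duration = 5 + 10 = 15
Backward pass: LF(M) = deadline = 33; LS(M) = 33 - 8 = 25
LF(A2) = LS(M) - sum(successors on chain A) = 25 - 10 = 15
LS = LF - duration = 15 - 10 = 5
Total float = LS - ES = 5 - 5 = 0

0


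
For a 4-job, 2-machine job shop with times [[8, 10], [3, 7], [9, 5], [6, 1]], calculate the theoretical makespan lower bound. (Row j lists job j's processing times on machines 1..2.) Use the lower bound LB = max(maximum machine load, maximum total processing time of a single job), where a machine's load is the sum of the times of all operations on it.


Machine loads:
  Machine 1: 8 + 3 + 9 + 6 = 26
  Machine 2: 10 + 7 + 5 + 1 = 23
Max machine load = 26
Job totals:
  Job 1: 18
  Job 2: 10
  Job 3: 14
  Job 4: 7
Max job total = 18
Lower bound = max(26, 18) = 26

26


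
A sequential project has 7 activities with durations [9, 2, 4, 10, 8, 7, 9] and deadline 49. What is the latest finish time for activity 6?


LF(activity 6) = deadline - sum of successor durations
Successors: activities 7 through 7 with durations [9]
Sum of successor durations = 9
LF = 49 - 9 = 40

40


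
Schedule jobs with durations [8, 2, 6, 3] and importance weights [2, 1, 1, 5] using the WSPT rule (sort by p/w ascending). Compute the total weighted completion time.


Compute p/w ratios and sort ascending (WSPT): [(3, 5), (2, 1), (8, 2), (6, 1)]
Compute weighted completion times:
  Job (p=3,w=5): C=3, w*C=5*3=15
  Job (p=2,w=1): C=5, w*C=1*5=5
  Job (p=8,w=2): C=13, w*C=2*13=26
  Job (p=6,w=1): C=19, w*C=1*19=19
Total weighted completion time = 65

65


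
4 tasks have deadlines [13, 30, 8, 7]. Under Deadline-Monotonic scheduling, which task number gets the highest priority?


Sort tasks by relative deadline (ascending):
  Task 4: deadline = 7
  Task 3: deadline = 8
  Task 1: deadline = 13
  Task 2: deadline = 30
Priority order (highest first): [4, 3, 1, 2]
Highest priority task = 4

4


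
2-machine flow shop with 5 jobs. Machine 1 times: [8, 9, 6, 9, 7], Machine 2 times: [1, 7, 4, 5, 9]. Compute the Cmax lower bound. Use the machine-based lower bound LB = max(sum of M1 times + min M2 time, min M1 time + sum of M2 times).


LB1 = sum(M1 times) + min(M2 times) = 39 + 1 = 40
LB2 = min(M1 times) + sum(M2 times) = 6 + 26 = 32
Lower bound = max(LB1, LB2) = max(40, 32) = 40

40


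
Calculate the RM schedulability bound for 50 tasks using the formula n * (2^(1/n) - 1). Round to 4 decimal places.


Compute 2^(1/50) = 1.0139594798
Subtract 1: 1.0139594798 - 1 = 0.0139594798
Multiply by n: 50 * 0.0139594798 = 0.6979739900
Round to 4 dp: 0.6980

0.6980


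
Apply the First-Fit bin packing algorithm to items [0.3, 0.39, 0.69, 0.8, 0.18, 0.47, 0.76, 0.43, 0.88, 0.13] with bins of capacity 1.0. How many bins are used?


Place items sequentially using First-Fit:
  Item 0.3 -> new Bin 1
  Item 0.39 -> Bin 1 (now 0.69)
  Item 0.69 -> new Bin 2
  Item 0.8 -> new Bin 3
  Item 0.18 -> Bin 1 (now 0.87)
  Item 0.47 -> new Bin 4
  Item 0.76 -> new Bin 5
  Item 0.43 -> Bin 4 (now 0.9)
  Item 0.88 -> new Bin 6
  Item 0.13 -> Bin 1 (now 1.0)
Total bins used = 6

6


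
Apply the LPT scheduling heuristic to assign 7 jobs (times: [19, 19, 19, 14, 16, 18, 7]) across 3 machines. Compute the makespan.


Sort jobs in decreasing order (LPT): [19, 19, 19, 18, 16, 14, 7]
Assign each job to the least loaded machine:
  Machine 1: jobs [19, 18], load = 37
  Machine 2: jobs [19, 16], load = 35
  Machine 3: jobs [19, 14, 7], load = 40
Makespan = max load = 40

40


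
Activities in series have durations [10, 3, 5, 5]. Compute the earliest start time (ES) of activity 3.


Activity 3 starts after activities 1 through 2 complete.
Predecessor durations: [10, 3]
ES = 10 + 3 = 13

13
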